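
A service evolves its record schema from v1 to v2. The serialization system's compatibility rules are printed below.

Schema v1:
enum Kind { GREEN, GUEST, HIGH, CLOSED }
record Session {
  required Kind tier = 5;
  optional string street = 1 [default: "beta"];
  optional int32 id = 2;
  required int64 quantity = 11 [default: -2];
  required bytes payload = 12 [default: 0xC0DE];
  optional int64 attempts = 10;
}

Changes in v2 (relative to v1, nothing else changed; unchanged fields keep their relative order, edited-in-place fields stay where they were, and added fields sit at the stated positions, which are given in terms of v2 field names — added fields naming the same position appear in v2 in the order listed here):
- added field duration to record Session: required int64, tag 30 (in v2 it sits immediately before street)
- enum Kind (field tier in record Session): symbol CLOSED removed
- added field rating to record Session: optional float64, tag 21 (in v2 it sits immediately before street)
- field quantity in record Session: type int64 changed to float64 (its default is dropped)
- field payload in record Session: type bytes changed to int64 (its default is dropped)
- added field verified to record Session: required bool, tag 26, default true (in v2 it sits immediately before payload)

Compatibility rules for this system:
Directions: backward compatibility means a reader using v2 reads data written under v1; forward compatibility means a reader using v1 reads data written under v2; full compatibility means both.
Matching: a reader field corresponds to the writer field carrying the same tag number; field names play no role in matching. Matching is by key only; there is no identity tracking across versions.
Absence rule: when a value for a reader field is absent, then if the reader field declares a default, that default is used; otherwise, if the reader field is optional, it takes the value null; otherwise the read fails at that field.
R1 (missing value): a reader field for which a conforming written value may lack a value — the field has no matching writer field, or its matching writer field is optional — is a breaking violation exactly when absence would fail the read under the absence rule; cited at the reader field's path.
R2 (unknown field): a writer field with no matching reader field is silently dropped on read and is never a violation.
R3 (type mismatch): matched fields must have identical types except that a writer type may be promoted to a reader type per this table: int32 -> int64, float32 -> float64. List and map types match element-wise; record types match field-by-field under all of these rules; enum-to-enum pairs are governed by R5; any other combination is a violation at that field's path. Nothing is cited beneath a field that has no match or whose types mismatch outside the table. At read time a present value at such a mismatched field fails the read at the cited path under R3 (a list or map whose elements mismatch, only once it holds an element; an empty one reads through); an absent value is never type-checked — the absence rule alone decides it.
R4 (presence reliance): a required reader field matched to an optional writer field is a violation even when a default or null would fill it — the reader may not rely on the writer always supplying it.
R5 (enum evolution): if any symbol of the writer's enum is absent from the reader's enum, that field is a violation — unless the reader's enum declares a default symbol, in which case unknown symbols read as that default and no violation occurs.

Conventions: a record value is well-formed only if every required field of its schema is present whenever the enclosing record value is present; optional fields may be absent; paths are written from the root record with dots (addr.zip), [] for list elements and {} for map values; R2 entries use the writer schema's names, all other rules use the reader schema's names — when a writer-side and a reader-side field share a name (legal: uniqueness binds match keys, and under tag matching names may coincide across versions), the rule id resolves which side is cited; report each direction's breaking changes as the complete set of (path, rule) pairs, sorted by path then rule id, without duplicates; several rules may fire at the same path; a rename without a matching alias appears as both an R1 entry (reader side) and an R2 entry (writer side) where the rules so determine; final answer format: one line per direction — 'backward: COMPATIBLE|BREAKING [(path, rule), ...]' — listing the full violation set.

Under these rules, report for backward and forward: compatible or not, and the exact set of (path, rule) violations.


backward: BREAKING [(duration, R1), (payload, R3), (quantity, R3), (tier, R5)]; forward: BREAKING [(payload, R3), (quantity, R3)]

in Session below, arrows point writer -> reader
backward for Session (reader v2, writer v1):
  writer required, Kind -> Kind: reader tier maps from writer tier
  duration: no writer-side match
  rating: no writer-side match
  writer optional, string -> string: reader street maps from writer street
  writer optional, int32 -> int32: reader id maps from writer id
  writer required, int64 -> float64: reader quantity maps from writer quantity
  verified: no writer-side match
  writer required, bytes -> int64: reader payload maps from writer payload
  writer optional, int64 -> int64: reader attempts maps from writer attempts
  R1 fires at duration
  R3 fires at payload
  R3 fires at quantity
  R5 fires at tier
  => 4 violation(s): backward is BREAKING for Session
forward for Session (reader v1, writer v2):
  writer required, Kind -> Kind: reader tier maps from writer tier
  writer optional, string -> string: reader street maps from writer street
  writer optional, int32 -> int32: reader id maps from writer id
  writer required, float64 -> int64: reader quantity maps from writer quantity
  writer required, int64 -> bytes: reader payload maps from writer payload
  writer optional, int64 -> int64: reader attempts maps from writer attempts
  writer field duration has no reader counterpart
  writer field rating has no reader counterpart
  writer field verified has no reader counterpart
  R3 fires at payload
  R3 fires at quantity
  => 2 violation(s): forward is BREAKING for Session


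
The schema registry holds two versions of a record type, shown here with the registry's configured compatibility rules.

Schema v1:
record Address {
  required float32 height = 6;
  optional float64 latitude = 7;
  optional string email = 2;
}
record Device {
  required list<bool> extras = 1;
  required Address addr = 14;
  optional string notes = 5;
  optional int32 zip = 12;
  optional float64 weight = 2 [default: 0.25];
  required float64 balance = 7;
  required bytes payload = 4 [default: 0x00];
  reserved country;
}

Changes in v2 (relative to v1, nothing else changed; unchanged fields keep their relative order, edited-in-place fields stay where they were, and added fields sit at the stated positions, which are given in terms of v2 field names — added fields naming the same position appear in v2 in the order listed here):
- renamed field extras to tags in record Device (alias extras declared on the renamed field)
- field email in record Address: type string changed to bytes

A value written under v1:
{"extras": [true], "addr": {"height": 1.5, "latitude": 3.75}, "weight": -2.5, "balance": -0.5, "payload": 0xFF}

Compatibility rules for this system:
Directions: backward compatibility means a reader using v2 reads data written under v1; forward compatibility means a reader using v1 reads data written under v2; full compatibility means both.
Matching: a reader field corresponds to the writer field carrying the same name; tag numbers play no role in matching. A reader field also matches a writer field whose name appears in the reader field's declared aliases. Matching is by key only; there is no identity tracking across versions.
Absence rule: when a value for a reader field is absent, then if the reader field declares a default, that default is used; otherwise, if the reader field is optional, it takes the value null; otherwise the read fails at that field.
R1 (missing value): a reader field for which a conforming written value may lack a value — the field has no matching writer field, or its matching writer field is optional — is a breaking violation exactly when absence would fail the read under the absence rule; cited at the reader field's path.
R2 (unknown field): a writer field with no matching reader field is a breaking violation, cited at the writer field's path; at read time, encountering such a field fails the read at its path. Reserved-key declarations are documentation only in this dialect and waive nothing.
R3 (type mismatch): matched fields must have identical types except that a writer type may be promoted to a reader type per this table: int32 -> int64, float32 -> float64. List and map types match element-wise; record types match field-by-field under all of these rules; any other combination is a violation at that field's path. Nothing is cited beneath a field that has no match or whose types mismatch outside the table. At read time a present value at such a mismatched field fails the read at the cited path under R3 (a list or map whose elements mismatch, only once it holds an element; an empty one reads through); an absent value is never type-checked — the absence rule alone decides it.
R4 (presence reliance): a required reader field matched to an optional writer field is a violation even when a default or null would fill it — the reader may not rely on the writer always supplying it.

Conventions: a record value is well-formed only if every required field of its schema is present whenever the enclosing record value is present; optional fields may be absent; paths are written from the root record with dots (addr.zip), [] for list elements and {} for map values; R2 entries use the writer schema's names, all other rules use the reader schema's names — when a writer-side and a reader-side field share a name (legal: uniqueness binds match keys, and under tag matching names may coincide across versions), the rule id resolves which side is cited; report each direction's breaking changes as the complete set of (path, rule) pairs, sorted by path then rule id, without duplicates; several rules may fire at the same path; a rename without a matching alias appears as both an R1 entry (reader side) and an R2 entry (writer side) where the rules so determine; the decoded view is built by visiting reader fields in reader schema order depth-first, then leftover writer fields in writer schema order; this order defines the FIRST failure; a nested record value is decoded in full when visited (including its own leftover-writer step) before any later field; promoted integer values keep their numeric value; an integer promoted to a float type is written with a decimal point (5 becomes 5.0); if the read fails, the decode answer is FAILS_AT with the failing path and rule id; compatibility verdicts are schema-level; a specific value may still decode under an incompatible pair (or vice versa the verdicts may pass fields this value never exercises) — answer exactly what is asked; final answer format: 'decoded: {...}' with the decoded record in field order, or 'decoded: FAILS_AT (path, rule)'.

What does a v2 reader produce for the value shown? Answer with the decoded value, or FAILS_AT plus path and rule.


the writer's type comes first in each Device pair
decoding the Device value with the v2 reader:
  tags := [true] (from writer extras)
  addr.height := 1.5
  addr.latitude := 3.75
  addr.email := null (not supplied -> null)
  notes := null (not supplied -> null)
  zip := null (not supplied -> null)
  weight := -2.5
  balance := -0.5
  payload := 0xFF
  => decoded: {"tags": [true], "addr": {"height": 1.5, "latitude": 3.75, "email": null}, "notes": null, "zip": null, "weight": -2.5, "balance": -0.5, "payload": 0xFF}
ruling out the remaining Device differences:
  field email in record Address: type string changed to bytes -> a verdict-level change on Device — the shown value reads the same

decoded: {"tags": [true], "addr": {"height": 1.5, "latitude": 3.75, "email": null}, "notes": null, "zip": null, "weight": -2.5, "balance": -0.5, "payload": 0xFF}


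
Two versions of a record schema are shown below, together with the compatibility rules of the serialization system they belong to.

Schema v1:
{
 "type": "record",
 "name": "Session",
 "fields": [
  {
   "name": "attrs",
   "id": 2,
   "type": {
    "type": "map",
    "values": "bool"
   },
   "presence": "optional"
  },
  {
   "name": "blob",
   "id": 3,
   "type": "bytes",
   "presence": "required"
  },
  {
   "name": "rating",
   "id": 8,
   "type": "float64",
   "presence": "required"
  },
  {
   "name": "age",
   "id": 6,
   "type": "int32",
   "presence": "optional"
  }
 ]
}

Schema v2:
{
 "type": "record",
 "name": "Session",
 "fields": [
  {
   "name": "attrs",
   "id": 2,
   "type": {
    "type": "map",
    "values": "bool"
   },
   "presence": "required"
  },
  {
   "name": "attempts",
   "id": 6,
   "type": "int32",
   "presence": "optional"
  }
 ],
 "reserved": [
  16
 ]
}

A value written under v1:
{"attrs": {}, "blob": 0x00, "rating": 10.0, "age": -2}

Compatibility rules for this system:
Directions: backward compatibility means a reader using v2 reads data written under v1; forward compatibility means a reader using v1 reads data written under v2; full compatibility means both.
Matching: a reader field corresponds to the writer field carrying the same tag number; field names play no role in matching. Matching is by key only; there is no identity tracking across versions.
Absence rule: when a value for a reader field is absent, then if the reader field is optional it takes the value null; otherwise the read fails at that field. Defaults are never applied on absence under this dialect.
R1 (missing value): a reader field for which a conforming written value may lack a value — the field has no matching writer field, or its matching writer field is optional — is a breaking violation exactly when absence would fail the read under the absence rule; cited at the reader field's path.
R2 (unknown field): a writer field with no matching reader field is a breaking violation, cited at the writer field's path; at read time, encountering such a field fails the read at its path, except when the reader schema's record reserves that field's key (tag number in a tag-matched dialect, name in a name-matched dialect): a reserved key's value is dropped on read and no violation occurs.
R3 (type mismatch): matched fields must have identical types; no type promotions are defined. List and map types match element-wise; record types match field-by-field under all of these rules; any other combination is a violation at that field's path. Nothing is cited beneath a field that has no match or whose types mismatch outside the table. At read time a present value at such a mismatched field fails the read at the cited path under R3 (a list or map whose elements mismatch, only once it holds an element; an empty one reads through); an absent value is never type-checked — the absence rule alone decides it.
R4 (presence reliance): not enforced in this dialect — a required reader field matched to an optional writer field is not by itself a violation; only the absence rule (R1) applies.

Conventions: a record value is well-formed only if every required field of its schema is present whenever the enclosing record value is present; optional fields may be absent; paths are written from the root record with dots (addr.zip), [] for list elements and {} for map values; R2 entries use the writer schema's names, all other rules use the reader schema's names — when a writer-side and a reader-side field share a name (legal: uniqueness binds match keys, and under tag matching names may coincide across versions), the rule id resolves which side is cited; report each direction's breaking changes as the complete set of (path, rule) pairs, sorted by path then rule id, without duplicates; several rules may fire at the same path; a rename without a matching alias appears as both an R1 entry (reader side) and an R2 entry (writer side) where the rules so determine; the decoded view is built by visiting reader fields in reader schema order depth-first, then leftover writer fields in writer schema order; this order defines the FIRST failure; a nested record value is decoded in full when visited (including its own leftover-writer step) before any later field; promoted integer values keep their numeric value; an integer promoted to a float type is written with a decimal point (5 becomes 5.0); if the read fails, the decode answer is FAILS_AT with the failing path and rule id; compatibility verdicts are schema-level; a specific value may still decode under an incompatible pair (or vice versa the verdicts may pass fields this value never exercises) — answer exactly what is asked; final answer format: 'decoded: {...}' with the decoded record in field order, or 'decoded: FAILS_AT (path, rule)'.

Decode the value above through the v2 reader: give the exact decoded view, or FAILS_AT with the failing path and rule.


the writer's type comes first in each Session pair
decode walk for Session under reader schema v2:
  attrs := {}
  attempts := -2 (from writer age)
  read fails at blob under R2 (unknown field)
  => FAILS_AT (blob, R2)
ruling out the remaining Session differences:
  removed field rating from record Session -> changes Session's schema-level verdicts only — the decode of this value is the same
  renamed field age to attempts in record Session -> inert under this dialect — no rule fires on Session and the result does not move
  field attrs in record Session: optional changed to required -> changes Session's schema-level verdicts only — the decode of this value is the same

decoded: FAILS_AT (blob, R2)


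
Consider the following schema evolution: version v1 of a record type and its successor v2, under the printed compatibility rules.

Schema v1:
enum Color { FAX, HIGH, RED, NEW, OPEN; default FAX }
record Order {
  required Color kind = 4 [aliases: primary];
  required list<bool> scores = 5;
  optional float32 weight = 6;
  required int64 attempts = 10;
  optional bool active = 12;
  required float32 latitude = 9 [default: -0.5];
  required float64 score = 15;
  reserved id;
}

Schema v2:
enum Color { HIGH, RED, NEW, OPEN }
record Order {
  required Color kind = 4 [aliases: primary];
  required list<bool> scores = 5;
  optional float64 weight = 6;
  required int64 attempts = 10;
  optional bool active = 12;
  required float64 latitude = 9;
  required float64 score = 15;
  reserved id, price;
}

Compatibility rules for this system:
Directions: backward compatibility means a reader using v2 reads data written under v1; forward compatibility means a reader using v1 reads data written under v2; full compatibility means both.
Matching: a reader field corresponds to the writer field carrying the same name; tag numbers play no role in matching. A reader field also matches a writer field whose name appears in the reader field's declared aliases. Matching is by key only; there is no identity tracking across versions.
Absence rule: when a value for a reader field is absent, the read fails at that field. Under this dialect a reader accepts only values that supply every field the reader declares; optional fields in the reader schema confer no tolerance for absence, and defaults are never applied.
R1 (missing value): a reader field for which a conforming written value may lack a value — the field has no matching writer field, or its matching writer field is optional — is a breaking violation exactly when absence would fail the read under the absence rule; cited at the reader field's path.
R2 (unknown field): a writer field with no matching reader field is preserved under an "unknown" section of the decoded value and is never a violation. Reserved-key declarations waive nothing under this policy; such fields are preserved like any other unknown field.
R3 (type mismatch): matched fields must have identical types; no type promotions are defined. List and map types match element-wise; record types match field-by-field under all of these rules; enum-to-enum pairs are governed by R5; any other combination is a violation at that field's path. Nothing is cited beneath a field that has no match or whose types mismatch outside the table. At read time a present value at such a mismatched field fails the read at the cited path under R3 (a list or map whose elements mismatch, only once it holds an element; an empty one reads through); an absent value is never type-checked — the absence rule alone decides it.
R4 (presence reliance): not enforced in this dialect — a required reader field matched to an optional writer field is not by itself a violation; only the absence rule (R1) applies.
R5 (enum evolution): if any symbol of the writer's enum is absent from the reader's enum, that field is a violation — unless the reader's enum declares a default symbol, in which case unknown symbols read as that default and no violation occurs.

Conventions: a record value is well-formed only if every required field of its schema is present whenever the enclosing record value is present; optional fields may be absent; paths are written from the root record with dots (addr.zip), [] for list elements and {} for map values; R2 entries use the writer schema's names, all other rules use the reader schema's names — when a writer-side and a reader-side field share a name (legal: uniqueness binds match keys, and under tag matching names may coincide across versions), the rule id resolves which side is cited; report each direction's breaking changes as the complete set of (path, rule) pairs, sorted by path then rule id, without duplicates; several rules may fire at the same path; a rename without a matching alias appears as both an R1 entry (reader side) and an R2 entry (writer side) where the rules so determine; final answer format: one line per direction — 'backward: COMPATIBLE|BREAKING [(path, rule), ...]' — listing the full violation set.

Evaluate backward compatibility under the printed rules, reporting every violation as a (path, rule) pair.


each type pair in Order: writer, then reader
backward pass over Order, reader schema v2, writer schema v1:
  kind: paired with writer kind (Color -> Color; writer required)
  scores: paired with writer scores (list<bool> -> list<bool>; writer required)
  weight: paired with writer weight (float32 -> float64; writer optional)
  attempts: paired with writer attempts (int64 -> int64; writer required)
  active: paired with writer active (bool -> bool; writer optional)
  latitude: paired with writer latitude (float32 -> float64; writer required)
  score: paired with writer score (float64 -> float64; writer required)
  violation R1 at active
  violation R5 at kind
  violation R3 at latitude
  violation R1 at weight
  violation R3 at weight
  => backward verdict for Order: BREAKING, 5 violation(s)

backward: BREAKING [(active, R1), (kind, R5), (latitude, R3), (weight, R1), (weight, R3)]


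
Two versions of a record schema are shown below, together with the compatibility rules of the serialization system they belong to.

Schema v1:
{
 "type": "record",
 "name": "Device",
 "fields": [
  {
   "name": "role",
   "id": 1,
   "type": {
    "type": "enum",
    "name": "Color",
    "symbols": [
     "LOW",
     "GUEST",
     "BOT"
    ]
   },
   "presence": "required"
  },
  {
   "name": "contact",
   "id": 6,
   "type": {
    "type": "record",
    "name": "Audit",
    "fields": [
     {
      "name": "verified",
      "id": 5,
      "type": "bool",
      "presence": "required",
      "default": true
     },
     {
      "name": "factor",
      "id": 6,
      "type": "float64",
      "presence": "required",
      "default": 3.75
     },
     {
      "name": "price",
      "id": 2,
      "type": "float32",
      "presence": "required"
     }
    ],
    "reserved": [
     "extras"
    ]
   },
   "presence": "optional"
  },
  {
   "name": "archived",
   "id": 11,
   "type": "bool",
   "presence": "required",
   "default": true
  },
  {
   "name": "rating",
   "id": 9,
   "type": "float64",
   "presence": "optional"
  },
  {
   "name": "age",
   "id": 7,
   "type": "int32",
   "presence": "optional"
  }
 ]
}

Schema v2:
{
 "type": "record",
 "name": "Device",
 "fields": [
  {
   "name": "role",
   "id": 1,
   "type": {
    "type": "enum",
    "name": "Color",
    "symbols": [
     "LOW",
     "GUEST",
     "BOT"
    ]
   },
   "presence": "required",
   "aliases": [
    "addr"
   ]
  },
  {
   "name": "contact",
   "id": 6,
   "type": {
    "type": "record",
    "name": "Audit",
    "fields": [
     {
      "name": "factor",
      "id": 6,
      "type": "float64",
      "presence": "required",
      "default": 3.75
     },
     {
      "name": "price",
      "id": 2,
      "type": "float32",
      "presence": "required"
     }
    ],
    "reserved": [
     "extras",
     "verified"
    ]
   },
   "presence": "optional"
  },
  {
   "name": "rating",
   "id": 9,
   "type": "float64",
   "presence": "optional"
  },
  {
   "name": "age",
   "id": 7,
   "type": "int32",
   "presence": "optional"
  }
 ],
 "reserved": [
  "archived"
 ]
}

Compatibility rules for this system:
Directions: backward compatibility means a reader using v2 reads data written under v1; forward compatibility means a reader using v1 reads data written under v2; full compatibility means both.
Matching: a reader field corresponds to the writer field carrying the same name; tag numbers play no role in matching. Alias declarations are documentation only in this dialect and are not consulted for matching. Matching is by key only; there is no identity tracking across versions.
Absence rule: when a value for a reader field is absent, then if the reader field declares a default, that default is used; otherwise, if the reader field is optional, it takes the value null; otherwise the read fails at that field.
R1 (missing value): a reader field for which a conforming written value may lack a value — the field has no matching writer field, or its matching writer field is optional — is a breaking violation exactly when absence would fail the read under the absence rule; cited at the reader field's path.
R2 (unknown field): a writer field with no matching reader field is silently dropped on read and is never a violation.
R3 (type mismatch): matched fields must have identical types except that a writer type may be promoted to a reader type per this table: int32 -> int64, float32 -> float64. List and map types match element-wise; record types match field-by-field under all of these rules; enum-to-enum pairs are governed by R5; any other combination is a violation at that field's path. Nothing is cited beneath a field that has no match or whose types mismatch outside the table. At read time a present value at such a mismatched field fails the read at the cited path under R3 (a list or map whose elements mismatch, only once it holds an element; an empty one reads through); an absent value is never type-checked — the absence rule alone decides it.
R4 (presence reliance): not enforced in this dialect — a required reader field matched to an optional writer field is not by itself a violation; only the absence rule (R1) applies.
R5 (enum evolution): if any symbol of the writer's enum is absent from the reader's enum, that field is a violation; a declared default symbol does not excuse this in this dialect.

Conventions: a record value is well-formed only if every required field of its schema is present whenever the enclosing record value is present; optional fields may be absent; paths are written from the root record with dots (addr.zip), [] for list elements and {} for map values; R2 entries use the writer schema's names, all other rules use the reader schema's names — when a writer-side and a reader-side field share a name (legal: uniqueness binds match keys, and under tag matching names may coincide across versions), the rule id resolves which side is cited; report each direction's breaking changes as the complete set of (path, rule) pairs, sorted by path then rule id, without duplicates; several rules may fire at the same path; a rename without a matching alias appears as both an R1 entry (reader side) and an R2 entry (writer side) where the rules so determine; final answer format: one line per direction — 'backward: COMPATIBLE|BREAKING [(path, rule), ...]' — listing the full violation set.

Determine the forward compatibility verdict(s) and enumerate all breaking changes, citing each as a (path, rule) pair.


forward: COMPATIBLE []

arrows below run writer -> reader for Device
forward analysis of Device with v1 as reader and v2 as writer:
  role: paired with writer role (Color -> Color; writer required)
  contact: paired with writer contact (Audit -> Audit; writer optional)
  archived: no writer match
  rating: paired with writer rating (float64 -> float64; writer optional)
  age: paired with writer age (int32 -> int32; writer optional)
  contact.verified: no writer match
  contact.factor: paired with writer contact.factor (float64 -> float64; writer required)
  contact.price: paired with writer contact.price (float32 -> float32; writer required)
  => forward verdict for Device: COMPATIBLE, no violations
the other Device changes do not affect what is asked:
  removed field archived from record Device (its key "archived" joins the reserved list) -> triggers nothing under Device's printed rules — same verdict
  removed field verified from record Audit (its key "verified" joins the reserved list) -> triggers nothing under Device's printed rules — same verdict


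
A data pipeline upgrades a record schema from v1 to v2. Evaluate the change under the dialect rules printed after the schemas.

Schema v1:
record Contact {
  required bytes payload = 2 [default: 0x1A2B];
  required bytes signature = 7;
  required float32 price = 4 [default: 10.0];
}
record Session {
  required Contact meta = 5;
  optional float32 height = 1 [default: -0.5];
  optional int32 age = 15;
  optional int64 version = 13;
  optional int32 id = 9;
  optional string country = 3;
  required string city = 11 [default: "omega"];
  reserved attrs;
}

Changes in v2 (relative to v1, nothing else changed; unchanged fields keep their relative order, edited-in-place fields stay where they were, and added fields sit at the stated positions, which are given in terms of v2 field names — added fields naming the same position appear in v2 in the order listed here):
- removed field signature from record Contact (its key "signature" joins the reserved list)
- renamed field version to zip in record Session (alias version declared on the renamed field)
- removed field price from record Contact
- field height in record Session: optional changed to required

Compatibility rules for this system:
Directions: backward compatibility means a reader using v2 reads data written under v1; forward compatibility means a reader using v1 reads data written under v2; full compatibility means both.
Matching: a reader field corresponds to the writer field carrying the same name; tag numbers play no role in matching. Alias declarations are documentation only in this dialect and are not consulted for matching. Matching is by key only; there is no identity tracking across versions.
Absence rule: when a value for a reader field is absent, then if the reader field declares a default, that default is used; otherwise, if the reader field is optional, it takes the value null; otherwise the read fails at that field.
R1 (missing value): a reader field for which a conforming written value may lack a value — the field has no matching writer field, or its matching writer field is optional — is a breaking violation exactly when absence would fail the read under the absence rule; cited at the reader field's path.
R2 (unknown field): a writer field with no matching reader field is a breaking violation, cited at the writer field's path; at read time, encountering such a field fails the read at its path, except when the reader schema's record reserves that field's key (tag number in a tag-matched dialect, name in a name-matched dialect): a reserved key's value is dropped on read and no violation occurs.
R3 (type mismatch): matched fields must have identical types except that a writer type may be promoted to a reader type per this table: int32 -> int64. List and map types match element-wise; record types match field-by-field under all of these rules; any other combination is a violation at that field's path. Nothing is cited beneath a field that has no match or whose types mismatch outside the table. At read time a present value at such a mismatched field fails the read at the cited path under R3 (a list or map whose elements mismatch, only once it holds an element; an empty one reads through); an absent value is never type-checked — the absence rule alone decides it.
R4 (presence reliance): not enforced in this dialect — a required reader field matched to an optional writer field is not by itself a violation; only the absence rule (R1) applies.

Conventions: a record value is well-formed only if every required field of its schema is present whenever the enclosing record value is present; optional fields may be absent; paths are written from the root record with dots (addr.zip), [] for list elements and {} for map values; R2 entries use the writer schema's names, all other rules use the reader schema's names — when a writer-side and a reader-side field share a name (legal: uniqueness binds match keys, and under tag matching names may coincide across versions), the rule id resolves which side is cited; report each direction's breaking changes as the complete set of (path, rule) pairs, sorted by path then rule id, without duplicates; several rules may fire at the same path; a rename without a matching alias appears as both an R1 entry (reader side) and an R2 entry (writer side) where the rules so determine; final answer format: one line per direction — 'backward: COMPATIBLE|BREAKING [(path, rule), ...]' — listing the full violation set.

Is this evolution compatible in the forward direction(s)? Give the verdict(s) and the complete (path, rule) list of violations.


each type pair in Session: writer, then reader
forward on Session — v1 reading data written by v2:
  writer required, Contact -> Contact: reader meta maps from writer meta
  writer required, float32 -> float32: reader height maps from writer height
  writer optional, int32 -> int32: reader age maps from writer age
  no writer field matches reader version
  writer optional, int32 -> int32: reader id maps from writer id
  writer optional, string -> string: reader country maps from writer country
  writer required, string -> string: reader city maps from writer city
  zip (writer side), unknown to reader
  writer required, bytes -> bytes: reader meta.payload maps from writer meta.payload
  no writer field matches reader meta.signature
  no writer field matches reader meta.price
  violation R1 at meta.signature
  violation R2 at zip
  forward on Session therefore BREAKING (2)
diffs on Session not affecting the asked answer:
  removed field price from record Contact -> its effect on Session is confined to the backward direction, not asked
  field height in record Session: optional changed to required -> inert for the asked Session verdict: nothing fires

forward: BREAKING [(meta.signature, R1), (zip, R2)]


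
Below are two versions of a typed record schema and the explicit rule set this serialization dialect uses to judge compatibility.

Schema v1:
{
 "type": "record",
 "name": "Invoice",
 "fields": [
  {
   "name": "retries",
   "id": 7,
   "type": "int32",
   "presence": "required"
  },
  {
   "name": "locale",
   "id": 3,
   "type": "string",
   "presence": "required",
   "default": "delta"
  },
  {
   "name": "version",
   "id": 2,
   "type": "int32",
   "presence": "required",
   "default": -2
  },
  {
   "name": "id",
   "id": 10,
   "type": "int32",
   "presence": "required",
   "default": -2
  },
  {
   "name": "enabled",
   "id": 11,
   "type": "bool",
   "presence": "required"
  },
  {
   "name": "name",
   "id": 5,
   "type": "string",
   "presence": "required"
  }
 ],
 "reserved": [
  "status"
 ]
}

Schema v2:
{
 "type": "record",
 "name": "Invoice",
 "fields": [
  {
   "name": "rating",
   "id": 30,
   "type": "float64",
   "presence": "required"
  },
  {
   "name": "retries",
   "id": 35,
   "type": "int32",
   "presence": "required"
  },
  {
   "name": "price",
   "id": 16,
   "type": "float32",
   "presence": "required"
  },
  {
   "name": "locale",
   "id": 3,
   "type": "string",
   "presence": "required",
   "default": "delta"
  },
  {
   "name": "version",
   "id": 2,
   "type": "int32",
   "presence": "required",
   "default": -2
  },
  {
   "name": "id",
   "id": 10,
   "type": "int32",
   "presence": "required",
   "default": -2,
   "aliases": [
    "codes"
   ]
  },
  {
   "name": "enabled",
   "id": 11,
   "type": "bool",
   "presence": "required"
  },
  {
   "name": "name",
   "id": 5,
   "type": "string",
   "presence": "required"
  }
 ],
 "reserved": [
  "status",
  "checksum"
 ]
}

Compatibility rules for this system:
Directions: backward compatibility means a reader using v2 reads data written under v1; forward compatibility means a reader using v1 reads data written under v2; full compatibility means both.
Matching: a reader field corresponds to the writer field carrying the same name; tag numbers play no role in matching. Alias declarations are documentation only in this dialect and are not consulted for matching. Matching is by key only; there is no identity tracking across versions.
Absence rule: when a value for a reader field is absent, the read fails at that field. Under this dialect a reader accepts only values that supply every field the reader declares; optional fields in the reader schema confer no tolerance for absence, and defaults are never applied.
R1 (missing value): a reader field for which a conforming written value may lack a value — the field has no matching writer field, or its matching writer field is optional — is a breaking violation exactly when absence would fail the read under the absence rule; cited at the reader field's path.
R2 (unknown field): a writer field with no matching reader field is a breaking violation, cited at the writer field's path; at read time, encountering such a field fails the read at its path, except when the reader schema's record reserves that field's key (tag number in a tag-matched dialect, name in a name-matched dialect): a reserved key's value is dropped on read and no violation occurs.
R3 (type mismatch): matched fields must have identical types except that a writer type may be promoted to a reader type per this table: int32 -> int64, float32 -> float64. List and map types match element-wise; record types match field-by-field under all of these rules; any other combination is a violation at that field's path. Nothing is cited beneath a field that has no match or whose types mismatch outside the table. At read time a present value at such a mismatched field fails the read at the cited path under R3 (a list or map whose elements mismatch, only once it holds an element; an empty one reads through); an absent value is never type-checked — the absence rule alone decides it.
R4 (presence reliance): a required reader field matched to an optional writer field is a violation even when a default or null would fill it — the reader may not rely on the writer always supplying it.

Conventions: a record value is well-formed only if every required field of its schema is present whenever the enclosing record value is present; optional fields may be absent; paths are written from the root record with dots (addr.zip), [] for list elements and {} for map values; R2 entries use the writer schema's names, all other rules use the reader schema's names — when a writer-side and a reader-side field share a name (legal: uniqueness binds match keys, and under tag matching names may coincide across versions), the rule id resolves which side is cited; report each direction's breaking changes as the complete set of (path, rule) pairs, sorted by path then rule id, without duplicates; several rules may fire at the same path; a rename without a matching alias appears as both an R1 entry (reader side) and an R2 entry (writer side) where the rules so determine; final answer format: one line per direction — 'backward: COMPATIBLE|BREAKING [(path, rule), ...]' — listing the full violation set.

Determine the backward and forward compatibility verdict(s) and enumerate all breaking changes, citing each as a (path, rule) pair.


arrows below run writer -> reader for Invoice
backward analysis of Invoice with v2 as reader and v1 as writer:
  rating has no writer counterpart
  retries: paired with writer retries (int32 -> int32; writer required)
  price has no writer counterpart
  locale: paired with writer locale (string -> string; writer required)
  version: paired with writer version (int32 -> int32; writer required)
  id: paired with writer id (int32 -> int32; writer required)
  enabled: paired with writer enabled (bool -> bool; writer required)
  name: paired with writer name (string -> string; writer required)
  breaking: (price, R1)
  breaking: (rating, R1)
  backward on Invoice therefore BREAKING (2)
forward analysis of Invoice with v1 as reader and v2 as writer:
  retries: paired with writer retries (int32 -> int32; writer required)
  locale: paired with writer locale (string -> string; writer required)
  version: paired with writer version (int32 -> int32; writer required)
  id: paired with writer id (int32 -> int32; writer required)
  enabled: paired with writer enabled (bool -> bool; writer required)
  name: paired with writer name (string -> string; writer required)
  writer field rating has no reader counterpart
  writer field price has no reader counterpart
  breaking: (price, R2)
  breaking: (rating, R2)
  forward on Invoice therefore BREAKING (2)

backward: BREAKING [(price, R1), (rating, R1)]; forward: BREAKING [(price, R2), (rating, R2)]
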